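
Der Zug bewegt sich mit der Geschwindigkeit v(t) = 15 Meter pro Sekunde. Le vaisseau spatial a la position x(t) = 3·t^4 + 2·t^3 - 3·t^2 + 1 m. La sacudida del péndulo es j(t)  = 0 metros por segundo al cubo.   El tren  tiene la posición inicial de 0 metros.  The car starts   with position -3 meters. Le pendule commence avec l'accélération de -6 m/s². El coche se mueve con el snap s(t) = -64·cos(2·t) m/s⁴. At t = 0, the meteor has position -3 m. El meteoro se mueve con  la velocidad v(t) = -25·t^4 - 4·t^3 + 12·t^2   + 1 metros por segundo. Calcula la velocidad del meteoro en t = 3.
De la ecuación de la velocidad v(t) = -25·t^4 - 4·t^3 + 12·t^2 + 1, sustituimos t = 3 para obtener v = -2024.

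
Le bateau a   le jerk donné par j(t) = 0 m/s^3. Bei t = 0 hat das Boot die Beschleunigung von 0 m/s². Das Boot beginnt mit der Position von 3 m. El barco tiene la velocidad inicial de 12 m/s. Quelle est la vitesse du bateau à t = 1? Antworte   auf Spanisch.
Para resolver esto, necesitamos tomar 2 integrales de nuestra ecuación de la sacudida j(t) = 0. Tomando ∫j(t)dt y aplicando a(0) = 0, encontramos a(t) = 0. La antiderivada de la aceleración, con v(0) = 12, da la velocidad: v(t) = 12. De la ecuación de la velocidad v(t) = 12, sustituimos t = 1 para obtener v = 12.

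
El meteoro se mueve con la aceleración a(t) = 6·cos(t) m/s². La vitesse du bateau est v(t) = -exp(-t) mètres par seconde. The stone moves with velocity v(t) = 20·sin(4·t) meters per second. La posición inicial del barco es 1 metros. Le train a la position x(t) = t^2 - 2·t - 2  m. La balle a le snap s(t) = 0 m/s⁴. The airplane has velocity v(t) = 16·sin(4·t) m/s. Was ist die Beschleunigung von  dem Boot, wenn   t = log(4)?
Um dies zu lösen, müssen wir 1 Ableitung unserer Gleichung für die Geschwindigkeit v(t) = -exp(-t) nehmen. Mit d/dt von v(t) finden wir a(t) = exp(-t). Wir haben die Beschleunigung a(t) = exp(-t). Durch Einsetzen von t = log(4): a(log(4)) = 1/4.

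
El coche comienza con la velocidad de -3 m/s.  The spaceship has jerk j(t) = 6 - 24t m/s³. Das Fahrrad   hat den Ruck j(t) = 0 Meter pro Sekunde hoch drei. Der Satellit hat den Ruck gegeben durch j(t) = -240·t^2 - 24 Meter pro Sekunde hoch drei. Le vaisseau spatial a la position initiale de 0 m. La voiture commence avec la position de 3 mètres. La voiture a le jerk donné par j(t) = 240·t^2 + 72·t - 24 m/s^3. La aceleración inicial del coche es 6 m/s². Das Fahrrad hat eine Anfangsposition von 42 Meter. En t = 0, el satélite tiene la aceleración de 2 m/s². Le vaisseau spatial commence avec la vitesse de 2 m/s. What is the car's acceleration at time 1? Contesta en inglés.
We must find the integral of our jerk equation j(t) = 240·t^2 + 72·t - 24 1 time. Finding the antiderivative of j(t) and using a(0) = 6: a(t) = 80·t^3 + 36·t^2 - 24·t + 6. We have acceleration a(t) = 80·t^3 + 36·t^2 - 24·t + 6. Substituting t = 1: a(1) = 98.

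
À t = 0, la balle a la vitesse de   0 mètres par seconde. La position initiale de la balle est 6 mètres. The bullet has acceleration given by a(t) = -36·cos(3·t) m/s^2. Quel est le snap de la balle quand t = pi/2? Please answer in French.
Pour résoudre ceci, nous devons prendre 2 dérivées de notre équation de l'accélération a(t) = -36·cos(3·t). En prenant d/dt de a(t), nous trouvons j(t) = 108·sin(3·t). La dérivée du jerk donne le snap: s(t) = 324·cos(3·t). De l'équation du snap s(t) = 324·cos(3·t), nous substituons t = pi/2 pour obtenir s = 0.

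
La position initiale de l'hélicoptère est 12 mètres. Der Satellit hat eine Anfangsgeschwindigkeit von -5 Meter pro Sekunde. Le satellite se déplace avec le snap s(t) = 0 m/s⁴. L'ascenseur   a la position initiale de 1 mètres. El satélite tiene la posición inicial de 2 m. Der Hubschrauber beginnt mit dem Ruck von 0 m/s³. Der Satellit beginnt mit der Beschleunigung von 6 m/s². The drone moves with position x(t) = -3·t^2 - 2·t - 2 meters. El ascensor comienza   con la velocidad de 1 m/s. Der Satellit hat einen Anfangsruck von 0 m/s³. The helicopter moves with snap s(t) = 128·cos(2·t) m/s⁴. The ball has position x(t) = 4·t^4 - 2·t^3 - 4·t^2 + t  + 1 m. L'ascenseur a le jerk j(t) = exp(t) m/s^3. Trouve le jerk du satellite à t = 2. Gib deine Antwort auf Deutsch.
Ausgehend von dem Snap s(t) = 0, nehmen wir 1 Stammfunktion. Mit ∫s(t)dt und Anwendung von j(0) = 0, finden wir j(t) = 0. Wir haben den Ruck j(t) = 0. Durch Einsetzen von t = 2: j(2) = 0.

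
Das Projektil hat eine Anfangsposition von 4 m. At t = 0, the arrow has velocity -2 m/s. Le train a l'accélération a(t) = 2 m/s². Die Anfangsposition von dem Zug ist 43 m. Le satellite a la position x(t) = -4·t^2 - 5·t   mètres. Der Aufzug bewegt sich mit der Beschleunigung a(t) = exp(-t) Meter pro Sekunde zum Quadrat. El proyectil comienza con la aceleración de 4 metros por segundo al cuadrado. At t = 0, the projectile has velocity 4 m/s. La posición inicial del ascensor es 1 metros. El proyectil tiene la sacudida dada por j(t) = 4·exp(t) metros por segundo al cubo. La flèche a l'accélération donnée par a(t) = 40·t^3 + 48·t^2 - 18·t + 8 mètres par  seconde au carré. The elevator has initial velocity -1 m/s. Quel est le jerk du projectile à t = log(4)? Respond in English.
We have jerk j(t) = 4·exp(t). Substituting t = log(4): j(log(4)) = 16.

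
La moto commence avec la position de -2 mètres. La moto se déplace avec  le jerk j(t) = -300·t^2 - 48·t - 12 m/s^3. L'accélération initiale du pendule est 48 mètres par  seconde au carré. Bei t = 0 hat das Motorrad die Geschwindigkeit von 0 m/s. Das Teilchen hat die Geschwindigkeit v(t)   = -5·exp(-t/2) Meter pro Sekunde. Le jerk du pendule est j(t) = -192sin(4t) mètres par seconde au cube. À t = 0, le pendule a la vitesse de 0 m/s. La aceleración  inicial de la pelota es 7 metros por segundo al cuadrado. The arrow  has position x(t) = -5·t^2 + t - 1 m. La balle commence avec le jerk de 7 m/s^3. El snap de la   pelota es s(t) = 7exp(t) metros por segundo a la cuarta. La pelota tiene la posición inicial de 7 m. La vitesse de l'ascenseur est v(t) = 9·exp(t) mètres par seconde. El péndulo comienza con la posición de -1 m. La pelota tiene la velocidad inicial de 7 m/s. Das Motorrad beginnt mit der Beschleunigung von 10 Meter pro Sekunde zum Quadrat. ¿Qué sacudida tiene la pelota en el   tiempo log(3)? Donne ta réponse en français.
Pour résoudre ceci, nous devons prendre 1 intégrale de notre équation du snap s(t) = 7·exp(t). L'intégrale du snap, avec j(0) = 7, donne le jerk: j(t) = 7·exp(t). De l'équation du jerk j(t) = 7·exp(t), nous substituons t = log(3) pour obtenir j = 21.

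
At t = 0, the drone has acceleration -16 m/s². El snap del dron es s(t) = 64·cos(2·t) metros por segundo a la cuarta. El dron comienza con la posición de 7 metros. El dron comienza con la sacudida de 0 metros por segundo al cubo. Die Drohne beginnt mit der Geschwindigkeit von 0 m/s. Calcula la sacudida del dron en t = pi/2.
Para resolver esto, necesitamos tomar 1 integral de nuestra ecuación del snap s(t) = 64·cos(2·t). Tomando ∫s(t)dt y aplicando j(0) = 0, encontramos j(t) = 32·sin(2·t). Usando j(t) = 32·sin(2·t) y sustituyendo t = pi/2, encontramos j = 0.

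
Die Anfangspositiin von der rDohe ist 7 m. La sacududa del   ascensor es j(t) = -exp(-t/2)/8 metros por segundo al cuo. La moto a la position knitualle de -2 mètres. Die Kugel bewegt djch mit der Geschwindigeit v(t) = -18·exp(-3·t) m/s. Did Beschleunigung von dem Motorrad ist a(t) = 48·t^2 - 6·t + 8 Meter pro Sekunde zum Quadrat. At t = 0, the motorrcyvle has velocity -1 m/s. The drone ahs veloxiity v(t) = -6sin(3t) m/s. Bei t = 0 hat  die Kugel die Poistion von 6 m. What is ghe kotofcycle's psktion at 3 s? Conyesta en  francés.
En partant de l'accélération a(t) = 48·t^2 - 6·t + 8, nous prenons 2 intégrales. En prenant ∫a(t)dt et en appliquant v(0) = -1, nous trouvons v(t) = 16·t^3 - 3·t^2 + 8·t - 1. En prenant ∫v(t)dt et en appliquant x(0) = -2, nous trouvons x(t) = 4·t^4 - t^3 + 4·t^2 - t - 2. Nous avons la position x(t) = 4·t^4 - t^3 + 4·t^2 - t - 2. En substituant t = 3: x(3) = 328.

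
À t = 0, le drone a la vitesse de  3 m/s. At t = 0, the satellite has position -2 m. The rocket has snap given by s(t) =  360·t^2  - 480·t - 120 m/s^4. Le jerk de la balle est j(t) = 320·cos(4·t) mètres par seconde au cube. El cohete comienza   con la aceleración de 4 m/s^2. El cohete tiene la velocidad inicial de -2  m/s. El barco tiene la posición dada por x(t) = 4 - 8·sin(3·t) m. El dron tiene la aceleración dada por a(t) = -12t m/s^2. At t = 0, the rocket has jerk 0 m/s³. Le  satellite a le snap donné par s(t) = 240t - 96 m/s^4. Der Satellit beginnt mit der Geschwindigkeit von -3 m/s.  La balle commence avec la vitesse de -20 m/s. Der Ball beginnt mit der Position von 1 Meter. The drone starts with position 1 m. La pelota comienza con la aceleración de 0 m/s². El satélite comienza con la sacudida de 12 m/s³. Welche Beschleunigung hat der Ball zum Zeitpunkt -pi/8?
Wir müssen unsere Gleichung für den Ruck j(t) = 320·cos(4·t) 1-mal integrieren. Das Integral von dem Ruck, mit a(0) = 0, ergibt die Beschleunigung: a(t) = 80·sin(4·t). Mit a(t) = 80·sin(4·t) und Einsetzen von t = -pi/8, finden wir a = -80.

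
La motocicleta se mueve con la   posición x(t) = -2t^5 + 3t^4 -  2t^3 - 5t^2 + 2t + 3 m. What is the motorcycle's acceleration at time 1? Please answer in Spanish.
Debemos derivar nuestra ecuación de la posición x(t) = -2·t^5 + 3·t^4 - 2·t^3 - 5·t^2 + 2·t + 3 2 veces. Tomando d/dt de x(t), encontramos v(t) = -10·t^4 + 12·t^3 - 6·t^2 - 10·t + 2. Tomando d/dt de v(t), encontramos a(t) = -40·t^3 + 36·t^2 - 12·t - 10. Usando a(t) = -40·t^3 + 36·t^2 - 12·t - 10 y sustituyendo t = 1, encontramos a = -26.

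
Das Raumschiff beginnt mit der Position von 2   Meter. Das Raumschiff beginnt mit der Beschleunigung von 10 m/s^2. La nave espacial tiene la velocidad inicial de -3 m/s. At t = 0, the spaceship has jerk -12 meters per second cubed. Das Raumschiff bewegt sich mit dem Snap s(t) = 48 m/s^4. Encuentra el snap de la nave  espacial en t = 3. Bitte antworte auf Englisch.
From the given snap equation s(t) = 48, we substitute t = 3 to get s = 48.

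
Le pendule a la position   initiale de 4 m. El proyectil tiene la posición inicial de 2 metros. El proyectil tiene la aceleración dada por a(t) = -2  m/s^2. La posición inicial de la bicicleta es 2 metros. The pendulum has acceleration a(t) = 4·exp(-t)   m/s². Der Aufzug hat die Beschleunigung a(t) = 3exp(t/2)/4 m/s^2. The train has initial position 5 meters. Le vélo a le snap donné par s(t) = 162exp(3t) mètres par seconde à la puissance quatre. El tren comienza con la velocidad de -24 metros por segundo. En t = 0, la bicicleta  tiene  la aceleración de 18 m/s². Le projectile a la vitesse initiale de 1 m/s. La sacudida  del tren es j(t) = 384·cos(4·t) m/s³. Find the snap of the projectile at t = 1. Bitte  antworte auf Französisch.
Nous devons dériver notre équation de l'accélération a(t) = -2 2 fois. En dérivant l'accélération, nous obtenons le jerk: j(t) = 0. La dérivée du jerk donne le snap: s(t) = 0. De l'équation du snap s(t) = 0, nous substituons t = 1 pour obtenir s = 0.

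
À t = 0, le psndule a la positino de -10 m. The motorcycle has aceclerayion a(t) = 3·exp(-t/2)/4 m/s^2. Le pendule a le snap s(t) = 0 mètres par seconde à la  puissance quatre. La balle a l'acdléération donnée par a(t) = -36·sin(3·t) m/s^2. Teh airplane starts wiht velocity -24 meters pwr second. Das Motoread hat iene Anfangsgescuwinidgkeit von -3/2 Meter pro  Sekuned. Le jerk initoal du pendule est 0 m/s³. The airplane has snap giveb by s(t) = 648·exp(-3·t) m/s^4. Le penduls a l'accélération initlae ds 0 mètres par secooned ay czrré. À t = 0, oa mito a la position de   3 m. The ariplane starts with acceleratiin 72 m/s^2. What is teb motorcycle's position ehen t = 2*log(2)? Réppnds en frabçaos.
Nous devons trouver l'intégrale de notre équation de l'accélération a(t) = 3·exp(-t/2)/4 2 fois. L'intégrale de l'accélération est la vitesse. En utilisant v(0) = -3/2, nous obtenons v(t) = -3·exp(-t/2)/2. L'intégrale de la vitesse, avec x(0) = 3, donne la position: x(t) = 3·exp(-t/2). De l'équation de la position x(t) = 3·exp(-t/2), nous substituons t = 2*log(2) pour obtenir x = 3/2.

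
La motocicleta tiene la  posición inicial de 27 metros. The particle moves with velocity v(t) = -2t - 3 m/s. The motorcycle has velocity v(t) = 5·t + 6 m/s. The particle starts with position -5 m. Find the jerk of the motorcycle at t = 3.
We must differentiate our velocity equation v(t) = 5·t + 6 2 times. Taking d/dt of v(t), we find a(t) = 5. Taking d/dt of a(t), we find j(t) = 0. From the given jerk equation j(t) = 0, we substitute t = 3 to get j = 0.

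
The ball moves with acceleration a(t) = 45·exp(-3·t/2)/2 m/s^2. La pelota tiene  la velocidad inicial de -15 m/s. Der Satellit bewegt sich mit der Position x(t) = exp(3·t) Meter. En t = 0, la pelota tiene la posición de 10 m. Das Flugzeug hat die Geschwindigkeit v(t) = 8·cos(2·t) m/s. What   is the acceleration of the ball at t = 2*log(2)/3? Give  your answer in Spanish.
Usando a(t) = 45·exp(-3·t/2)/2 y sustituyendo t = 2*log(2)/3, encontramos a = 45/4.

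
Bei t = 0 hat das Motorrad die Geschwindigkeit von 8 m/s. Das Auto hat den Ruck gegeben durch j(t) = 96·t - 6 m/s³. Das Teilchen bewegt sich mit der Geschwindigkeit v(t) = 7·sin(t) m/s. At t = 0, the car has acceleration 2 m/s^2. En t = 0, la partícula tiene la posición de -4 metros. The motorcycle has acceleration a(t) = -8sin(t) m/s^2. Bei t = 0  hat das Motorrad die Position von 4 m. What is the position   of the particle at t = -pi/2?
We must find the integral of our velocity equation v(t) = 7·sin(t) 1 time. The integral of velocity, with x(0) = -4, gives position: x(t) = 3 - 7·cos(t). From the given position equation x(t) = 3 - 7·cos(t), we substitute t = -pi/2 to get x = 3.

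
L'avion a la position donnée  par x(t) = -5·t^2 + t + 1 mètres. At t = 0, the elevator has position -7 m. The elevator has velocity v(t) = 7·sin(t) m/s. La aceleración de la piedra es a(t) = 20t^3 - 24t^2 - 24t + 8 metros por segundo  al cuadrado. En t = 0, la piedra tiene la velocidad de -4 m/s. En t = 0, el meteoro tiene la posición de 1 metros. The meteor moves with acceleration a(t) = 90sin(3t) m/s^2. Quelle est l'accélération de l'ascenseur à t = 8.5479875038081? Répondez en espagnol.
Para resolver esto, necesitamos tomar 1 derivada de nuestra ecuación de la velocidad v(t) = 7·sin(t). La derivada de la velocidad da la aceleración: a(t) = 7·cos(t). Tenemos la aceleración a(t) = 7·cos(t). Sustituyendo t = 8.5479875038081: a(8.5479875038081) = -4.47735104500454.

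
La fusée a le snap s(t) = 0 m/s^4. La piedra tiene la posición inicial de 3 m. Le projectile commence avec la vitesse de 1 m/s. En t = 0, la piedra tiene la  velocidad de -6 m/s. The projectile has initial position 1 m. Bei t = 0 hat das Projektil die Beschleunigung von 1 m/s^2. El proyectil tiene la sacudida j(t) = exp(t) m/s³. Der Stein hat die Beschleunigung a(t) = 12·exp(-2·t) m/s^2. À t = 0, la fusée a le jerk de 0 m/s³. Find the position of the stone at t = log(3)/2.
We must find the antiderivative of our acceleration equation a(t) = 12·exp(-2·t) 2 times. Taking ∫a(t)dt and applying v(0) = -6, we find v(t) = -6·exp(-2·t). Finding the integral of v(t) and using x(0) = 3: x(t) = 3·exp(-2·t). From the given position equation x(t) = 3·exp(-2·t), we substitute t = log(3)/2 to get x = 1.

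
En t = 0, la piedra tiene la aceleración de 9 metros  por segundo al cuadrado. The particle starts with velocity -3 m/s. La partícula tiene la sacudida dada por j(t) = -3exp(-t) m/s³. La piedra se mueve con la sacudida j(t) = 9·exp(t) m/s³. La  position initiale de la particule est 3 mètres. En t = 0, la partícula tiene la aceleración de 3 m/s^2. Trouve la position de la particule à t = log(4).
Nous devons intégrer notre équation du jerk j(t) = -3·exp(-t) 3 fois. En intégrant le jerk et en utilisant la condition initiale a(0) = 3, nous obtenons a(t) = 3·exp(-t). La primitive de l'accélération est la vitesse. En utilisant v(0) = -3, nous obtenons v(t) = -3·exp(-t). En intégrant la vitesse et en utilisant la condition initiale x(0) = 3, nous obtenons x(t) = 3·exp(-t). De l'équation de la position x(t) = 3·exp(-t), nous substituons t = log(4) pour obtenir x = 3/4.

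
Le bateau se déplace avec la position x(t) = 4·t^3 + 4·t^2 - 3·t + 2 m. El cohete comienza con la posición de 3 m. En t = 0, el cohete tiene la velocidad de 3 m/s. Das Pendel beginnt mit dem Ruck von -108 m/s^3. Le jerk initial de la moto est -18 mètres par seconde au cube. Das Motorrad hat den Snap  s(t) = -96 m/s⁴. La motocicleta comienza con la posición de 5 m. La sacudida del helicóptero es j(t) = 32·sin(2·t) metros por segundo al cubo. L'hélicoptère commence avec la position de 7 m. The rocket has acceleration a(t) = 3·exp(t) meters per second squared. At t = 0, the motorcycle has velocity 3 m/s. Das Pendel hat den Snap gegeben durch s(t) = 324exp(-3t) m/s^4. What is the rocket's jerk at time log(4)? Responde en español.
Para resolver esto, necesitamos tomar 1 derivada de nuestra ecuación de la aceleración a(t) = 3·exp(t). Derivando la aceleración, obtenemos la sacudida: j(t) = 3·exp(t). Usando j(t) = 3·exp(t) y sustituyendo t = log(4), encontramos j = 12.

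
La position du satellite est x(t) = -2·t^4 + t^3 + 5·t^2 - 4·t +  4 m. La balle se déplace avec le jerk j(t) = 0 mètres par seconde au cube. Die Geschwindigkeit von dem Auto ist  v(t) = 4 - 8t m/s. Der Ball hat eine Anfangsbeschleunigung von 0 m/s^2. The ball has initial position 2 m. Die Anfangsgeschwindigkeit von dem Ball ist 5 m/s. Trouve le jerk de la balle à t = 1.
De l'équation du jerk j(t) = 0, nous substituons t = 1 pour obtenir j = 0.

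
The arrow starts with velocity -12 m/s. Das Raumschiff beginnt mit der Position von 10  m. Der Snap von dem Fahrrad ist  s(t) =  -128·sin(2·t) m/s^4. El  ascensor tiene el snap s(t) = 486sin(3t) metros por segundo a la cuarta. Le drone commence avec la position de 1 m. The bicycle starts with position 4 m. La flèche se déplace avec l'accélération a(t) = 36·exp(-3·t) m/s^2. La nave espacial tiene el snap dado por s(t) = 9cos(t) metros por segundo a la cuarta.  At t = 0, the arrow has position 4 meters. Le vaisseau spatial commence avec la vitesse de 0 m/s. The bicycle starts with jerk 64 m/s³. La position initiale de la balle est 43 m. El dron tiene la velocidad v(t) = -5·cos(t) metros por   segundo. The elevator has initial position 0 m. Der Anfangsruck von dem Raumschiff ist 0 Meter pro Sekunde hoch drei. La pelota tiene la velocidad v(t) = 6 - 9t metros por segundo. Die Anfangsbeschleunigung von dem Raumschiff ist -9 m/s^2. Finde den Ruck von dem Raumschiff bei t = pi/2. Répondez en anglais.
To solve this, we need to take 1 antiderivative of our snap equation s(t) = 9·cos(t). The integral of snap, with j(0) = 0, gives jerk: j(t) = 9·sin(t). From the given jerk equation j(t) = 9·sin(t), we substitute t = pi/2 to get j = 9.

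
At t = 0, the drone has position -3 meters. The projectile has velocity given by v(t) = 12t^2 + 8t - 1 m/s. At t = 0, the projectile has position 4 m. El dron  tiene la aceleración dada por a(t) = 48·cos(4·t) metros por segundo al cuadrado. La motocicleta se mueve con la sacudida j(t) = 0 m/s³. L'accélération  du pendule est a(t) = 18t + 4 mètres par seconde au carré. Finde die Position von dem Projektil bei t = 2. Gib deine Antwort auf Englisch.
Starting from velocity v(t) = 12·t^2 + 8·t - 1, we take 1 antiderivative. The integral of velocity is position. Using x(0) = 4, we get x(t) = 4·t^3 + 4·t^2 - t + 4. From the given position equation x(t) = 4·t^3 + 4·t^2 - t + 4, we substitute t = 2 to get x = 50.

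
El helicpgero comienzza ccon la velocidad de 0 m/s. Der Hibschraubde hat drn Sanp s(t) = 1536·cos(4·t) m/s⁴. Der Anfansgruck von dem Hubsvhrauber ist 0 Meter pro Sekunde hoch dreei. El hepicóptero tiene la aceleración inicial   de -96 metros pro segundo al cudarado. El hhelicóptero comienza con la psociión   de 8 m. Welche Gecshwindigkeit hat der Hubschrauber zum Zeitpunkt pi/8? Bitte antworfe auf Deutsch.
Wir müssen unsere Gleichung für den Snap s(t) = 1536·cos(4·t) 3-mal integrieren. Durch Integration von dem Snap und Verwendung der Anfangsbedingung j(0) = 0, erhalten wir j(t) = 384·sin(4·t). Durch Integration von dem Ruck und Verwendung der Anfangsbedingung a(0) = -96, erhalten wir a(t) = -96·cos(4·t). Die Stammfunktion von der Beschleunigung, mit v(0) = 0, ergibt die Geschwindigkeit: v(t) = -24·sin(4·t). Mit v(t) = -24·sin(4·t) und Einsetzen von t = pi/8, finden wir v = -24.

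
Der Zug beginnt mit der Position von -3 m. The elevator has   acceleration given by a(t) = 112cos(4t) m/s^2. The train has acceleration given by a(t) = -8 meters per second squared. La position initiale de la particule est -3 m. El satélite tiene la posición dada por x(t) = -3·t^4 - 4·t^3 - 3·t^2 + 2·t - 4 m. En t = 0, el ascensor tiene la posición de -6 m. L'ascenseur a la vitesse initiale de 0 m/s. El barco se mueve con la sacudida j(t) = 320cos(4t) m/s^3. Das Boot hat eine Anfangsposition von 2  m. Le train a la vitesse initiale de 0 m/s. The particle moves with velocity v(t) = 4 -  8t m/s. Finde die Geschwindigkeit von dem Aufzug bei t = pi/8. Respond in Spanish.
Partiendo de la aceleración a(t) = 112·cos(4·t), tomamos 1 integral. La integral de la aceleración es la velocidad. Usando v(0) = 0, obtenemos v(t) = 28·sin(4·t). Usando v(t) = 28·sin(4·t) y sustituyendo t = pi/8, encontramos v = 28.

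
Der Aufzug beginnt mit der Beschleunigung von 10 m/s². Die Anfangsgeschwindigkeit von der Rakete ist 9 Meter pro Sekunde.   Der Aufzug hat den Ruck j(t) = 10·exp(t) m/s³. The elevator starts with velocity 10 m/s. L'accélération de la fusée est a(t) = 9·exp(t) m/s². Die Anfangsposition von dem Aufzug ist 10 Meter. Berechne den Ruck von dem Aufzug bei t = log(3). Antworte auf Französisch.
En utilisant j(t) = 10·exp(t) et en substituant t = log(3), nous trouvons j = 30.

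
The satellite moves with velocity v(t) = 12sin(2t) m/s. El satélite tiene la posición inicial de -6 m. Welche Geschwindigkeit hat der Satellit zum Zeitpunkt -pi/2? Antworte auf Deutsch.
Wir haben die Geschwindigkeit v(t) = 12·sin(2·t). Durch Einsetzen von t = -pi/2: v(-pi/2) = 0.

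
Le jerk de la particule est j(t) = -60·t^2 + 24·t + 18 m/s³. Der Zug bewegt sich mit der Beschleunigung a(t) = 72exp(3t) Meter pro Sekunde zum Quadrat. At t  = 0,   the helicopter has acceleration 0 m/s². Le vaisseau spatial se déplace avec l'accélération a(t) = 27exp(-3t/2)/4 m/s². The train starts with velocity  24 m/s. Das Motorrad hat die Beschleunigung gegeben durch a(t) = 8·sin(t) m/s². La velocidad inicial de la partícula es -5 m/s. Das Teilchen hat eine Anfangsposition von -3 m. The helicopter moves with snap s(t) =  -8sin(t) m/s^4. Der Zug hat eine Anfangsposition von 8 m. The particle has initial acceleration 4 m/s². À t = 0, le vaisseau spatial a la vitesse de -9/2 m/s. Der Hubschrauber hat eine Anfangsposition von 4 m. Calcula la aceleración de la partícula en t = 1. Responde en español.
Necesitamos integrar nuestra ecuación de la sacudida j(t) = -60·t^2 + 24·t + 18 1 vez. La integral de la sacudida, con a(0) = 4, da la aceleración: a(t) = -20·t^3 + 12·t^2 + 18·t + 4. De la ecuación de la aceleración a(t) = -20·t^3 + 12·t^2 + 18·t + 4, sustituimos t = 1 para obtener a = 14.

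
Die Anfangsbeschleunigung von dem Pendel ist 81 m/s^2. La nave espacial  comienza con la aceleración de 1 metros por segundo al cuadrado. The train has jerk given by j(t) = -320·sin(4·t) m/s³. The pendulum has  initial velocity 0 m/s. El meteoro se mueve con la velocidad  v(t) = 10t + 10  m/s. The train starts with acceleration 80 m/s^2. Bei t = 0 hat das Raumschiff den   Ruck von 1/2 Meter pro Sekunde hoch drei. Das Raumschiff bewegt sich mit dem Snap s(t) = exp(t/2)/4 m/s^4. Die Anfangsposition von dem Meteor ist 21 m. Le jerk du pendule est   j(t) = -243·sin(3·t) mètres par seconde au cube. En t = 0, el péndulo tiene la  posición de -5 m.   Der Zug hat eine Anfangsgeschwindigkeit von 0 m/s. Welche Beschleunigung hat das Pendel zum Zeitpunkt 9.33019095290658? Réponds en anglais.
To find the answer, we compute 1 antiderivative of j(t) = -243·sin(3·t). The antiderivative of jerk is acceleration. Using a(0) = 81, we get a(t) = 81·cos(3·t). Using a(t) = 81·cos(3·t) and substituting t = 9.33019095290658, we find a = -77.7607503392995.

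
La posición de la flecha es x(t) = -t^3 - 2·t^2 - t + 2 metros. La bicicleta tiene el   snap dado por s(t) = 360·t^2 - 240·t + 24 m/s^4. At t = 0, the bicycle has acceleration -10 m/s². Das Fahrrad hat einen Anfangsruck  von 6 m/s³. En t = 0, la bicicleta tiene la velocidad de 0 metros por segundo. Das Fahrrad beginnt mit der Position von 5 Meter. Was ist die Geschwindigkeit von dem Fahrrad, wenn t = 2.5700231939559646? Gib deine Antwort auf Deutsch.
Ausgehend von dem Snap s(t) = 360·t^2 - 240·t + 24, nehmen wir 3 Stammfunktionen. Mit ∫s(t)dt und Anwendung von j(0) = 6, finden wir j(t) = 120·t^3 - 120·t^2 + 24·t + 6. Mit ∫j(t)dt und Anwendung von a(0) = -10, finden wir a(t) = 30·t^4 - 40·t^3 + 12·t^2 + 6·t - 10. Die Stammfunktion von der Beschleunigung ist die Geschwindigkeit. Mit v(0) = 0 erhalten wir v(t) = t·(6·t^4 - 10·t^3 + 4·t^2 + 3·t - 10). Mit v(t) = t·(6·t^4 - 10·t^3 + 4·t^2 + 3·t - 10) und Einsetzen von t = 2.5700231939559646, finden wir v = 298.475538688886.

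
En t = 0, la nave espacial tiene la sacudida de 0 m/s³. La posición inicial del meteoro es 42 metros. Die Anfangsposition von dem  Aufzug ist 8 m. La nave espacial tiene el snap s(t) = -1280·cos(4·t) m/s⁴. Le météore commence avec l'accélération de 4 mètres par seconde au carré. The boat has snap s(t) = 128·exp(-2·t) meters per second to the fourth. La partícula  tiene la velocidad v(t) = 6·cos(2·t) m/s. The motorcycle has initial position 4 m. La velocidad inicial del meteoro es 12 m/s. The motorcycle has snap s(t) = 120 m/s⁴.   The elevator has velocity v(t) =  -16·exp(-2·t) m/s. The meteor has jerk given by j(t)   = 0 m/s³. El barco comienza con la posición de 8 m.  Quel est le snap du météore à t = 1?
En partant du jerk j(t) = 0, nous prenons 1 dérivée. La dérivée du jerk donne le snap: s(t) = 0. Nous avons le snap s(t) = 0. En substituant t = 1: s(1) = 0.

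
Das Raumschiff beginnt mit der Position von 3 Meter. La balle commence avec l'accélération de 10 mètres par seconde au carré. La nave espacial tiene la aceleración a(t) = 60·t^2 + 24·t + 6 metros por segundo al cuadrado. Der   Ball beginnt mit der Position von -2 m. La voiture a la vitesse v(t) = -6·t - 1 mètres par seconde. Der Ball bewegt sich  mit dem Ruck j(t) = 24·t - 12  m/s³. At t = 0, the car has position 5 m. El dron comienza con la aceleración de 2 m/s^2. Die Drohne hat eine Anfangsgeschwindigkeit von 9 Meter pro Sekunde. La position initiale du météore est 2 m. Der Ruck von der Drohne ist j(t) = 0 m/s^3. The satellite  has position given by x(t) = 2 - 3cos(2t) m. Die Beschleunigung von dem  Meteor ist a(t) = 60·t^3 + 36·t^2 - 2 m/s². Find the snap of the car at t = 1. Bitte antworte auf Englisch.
Starting from velocity v(t) = -6·t - 1, we take 3 derivatives. The derivative of velocity gives acceleration: a(t) = -6. Differentiating acceleration, we get jerk: j(t) = 0. Differentiating jerk, we get snap: s(t) = 0. From the given snap equation s(t) = 0, we substitute t = 1 to get s = 0.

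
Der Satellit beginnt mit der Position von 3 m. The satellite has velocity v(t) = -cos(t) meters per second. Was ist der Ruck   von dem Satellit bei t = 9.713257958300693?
Wir müssen unsere Gleichung für die Geschwindigkeit v(t) = -cos(t) 2-mal ableiten. Die Ableitung von der Geschwindigkeit ergibt die Beschleunigung: a(t) = sin(t). Mit d/dt von a(t) finden wir j(t) = cos(t). Wir haben den Ruck j(t) = cos(t). Durch Einsetzen von t = 9.713257958300693: j(9.713257958300693) = -0.958677416466706.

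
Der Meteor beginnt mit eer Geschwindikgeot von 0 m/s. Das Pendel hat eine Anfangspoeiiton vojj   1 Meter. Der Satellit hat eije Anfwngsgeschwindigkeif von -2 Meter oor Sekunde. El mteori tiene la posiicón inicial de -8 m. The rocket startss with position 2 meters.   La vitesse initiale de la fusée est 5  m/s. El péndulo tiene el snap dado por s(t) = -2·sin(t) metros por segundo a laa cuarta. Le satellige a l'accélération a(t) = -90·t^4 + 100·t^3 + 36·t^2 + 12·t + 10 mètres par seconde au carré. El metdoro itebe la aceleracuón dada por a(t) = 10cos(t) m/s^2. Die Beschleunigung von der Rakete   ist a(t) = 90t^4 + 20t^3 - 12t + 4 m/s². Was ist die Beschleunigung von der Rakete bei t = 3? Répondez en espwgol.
De la ecuación de la aceleración a(t) = 90·t^4 + 20·t^3 - 12·t + 4, sustituimos t = 3 para obtener a = 7798.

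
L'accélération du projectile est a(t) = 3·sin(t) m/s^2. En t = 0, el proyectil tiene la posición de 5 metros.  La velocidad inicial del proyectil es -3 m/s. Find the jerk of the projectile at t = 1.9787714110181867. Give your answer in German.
Wir müssen unsere Gleichung für die Beschleunigung a(t) = 3·sin(t) 1-mal ableiten. Mit d/dt von a(t) finden wir j(t) = 3·cos(t). Mit j(t) = 3·cos(t) und Einsetzen von t = 1.9787714110181867, finden wir j = -1.19025425887448.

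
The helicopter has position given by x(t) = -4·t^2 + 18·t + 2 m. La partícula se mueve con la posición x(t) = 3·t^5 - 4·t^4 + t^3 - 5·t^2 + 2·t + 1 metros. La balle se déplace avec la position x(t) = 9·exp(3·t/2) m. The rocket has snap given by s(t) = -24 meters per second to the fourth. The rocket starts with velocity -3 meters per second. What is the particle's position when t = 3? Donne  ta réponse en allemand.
Wir haben die Position x(t) = 3·t^5 - 4·t^4 + t^3 - 5·t^2 + 2·t + 1. Durch Einsetzen von t = 3: x(3) = 394.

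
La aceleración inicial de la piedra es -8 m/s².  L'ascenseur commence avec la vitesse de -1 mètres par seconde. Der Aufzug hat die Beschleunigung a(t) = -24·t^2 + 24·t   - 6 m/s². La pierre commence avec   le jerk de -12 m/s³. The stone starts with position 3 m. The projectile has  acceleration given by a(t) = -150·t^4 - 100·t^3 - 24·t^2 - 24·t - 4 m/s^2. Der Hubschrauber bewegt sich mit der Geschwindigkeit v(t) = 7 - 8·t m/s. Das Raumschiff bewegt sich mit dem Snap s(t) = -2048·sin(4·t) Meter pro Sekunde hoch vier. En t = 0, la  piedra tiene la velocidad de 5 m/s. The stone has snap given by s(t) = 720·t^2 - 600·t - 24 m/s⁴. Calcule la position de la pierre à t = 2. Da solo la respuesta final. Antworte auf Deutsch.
x(2) = -67.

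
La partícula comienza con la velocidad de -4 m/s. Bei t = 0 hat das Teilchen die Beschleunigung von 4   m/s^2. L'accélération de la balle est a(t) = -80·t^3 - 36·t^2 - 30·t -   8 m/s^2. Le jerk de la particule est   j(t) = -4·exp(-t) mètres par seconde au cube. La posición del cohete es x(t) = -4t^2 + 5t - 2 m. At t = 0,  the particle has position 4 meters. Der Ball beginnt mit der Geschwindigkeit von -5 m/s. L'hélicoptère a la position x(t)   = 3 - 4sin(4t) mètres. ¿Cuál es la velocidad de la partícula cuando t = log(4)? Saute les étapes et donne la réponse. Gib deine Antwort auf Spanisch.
La respuesta es -1.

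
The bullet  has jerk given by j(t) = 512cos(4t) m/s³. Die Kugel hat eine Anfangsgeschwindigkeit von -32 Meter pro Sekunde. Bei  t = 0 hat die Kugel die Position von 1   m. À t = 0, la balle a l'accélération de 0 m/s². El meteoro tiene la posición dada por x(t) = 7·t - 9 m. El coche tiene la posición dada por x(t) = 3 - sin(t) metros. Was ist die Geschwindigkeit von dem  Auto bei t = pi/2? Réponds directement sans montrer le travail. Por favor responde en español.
v(pi/2) = 0.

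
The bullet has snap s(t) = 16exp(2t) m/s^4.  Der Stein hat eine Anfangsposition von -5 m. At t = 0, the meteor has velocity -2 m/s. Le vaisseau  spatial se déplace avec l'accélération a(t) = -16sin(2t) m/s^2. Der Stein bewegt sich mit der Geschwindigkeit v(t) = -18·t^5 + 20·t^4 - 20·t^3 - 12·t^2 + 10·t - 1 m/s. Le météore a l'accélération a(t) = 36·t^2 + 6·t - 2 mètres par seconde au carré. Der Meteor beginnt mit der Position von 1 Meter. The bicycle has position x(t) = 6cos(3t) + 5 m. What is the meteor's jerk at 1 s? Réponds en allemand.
Wir müssen unsere Gleichung für die Beschleunigung a(t) = 36·t^2 + 6·t - 2 1-mal ableiten. Durch Ableiten von der Beschleunigung erhalten wir den Ruck: j(t) = 72·t + 6. Wir haben den Ruck j(t) = 72·t + 6. Durch Einsetzen von t = 1: j(1) = 78.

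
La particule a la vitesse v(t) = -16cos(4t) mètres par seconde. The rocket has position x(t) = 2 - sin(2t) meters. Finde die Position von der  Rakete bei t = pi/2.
Mit x(t) = 2 - sin(2·t) und Einsetzen von t = pi/2, finden wir x = 2.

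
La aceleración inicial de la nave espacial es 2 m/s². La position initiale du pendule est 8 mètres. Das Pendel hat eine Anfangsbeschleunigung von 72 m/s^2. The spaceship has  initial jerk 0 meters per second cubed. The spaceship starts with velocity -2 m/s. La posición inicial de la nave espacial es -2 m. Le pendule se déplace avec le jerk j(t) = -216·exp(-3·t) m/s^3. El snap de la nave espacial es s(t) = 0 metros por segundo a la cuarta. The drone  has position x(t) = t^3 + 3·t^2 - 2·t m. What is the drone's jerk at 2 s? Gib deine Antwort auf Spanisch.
Partiendo de la posición x(t) = t^3 + 3·t^2 - 2·t, tomamos 3 derivadas. Derivando la posición, obtenemos la velocidad: v(t) = 3·t^2 + 6·t - 2. Tomando d/dt de v(t), encontramos a(t) = 6·t + 6. Derivando la aceleración, obtenemos la sacudida: j(t) = 6. De la ecuación de la sacudida j(t) = 6, sustituimos t = 2 para obtener j = 6.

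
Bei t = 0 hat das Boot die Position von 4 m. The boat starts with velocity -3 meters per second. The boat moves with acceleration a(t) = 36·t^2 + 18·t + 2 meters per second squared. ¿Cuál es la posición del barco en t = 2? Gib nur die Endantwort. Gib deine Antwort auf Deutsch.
x(2) = 74.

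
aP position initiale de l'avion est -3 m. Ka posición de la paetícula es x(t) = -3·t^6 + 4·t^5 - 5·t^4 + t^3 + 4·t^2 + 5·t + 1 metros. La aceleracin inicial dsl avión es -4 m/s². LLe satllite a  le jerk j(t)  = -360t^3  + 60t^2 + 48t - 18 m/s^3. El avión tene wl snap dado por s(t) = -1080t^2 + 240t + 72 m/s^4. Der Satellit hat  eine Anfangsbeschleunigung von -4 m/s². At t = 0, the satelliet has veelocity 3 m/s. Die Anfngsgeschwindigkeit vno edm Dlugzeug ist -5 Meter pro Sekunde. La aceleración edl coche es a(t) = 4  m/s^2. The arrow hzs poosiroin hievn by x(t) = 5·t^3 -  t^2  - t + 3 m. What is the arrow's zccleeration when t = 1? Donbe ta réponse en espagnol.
Debemos derivar nuestra ecuación de la posición x(t) = 5·t^3 - t^2 - t + 3 2 veces. La derivada de la posición da la velocidad: v(t) = 15·t^2 - 2·t - 1. Derivando la velocidad, obtenemos la aceleración: a(t) = 30·t - 2. Tenemos la aceleración a(t) = 30·t - 2. Sustituyendo t = 1: a(1) = 28.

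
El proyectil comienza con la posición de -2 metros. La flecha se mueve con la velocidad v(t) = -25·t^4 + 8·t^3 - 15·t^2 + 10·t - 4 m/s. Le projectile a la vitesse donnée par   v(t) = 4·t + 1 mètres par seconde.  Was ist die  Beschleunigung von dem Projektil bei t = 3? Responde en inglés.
Starting from velocity v(t) = 4·t + 1, we take 1 derivative. Differentiating velocity, we get acceleration: a(t) = 4. Using a(t) = 4 and substituting t = 3, we find a = 4.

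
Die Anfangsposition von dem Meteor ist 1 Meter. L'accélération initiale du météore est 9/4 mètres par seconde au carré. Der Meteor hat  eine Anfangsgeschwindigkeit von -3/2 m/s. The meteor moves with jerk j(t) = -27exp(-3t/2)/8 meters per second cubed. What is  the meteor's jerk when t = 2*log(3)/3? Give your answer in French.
De l'équation du jerk j(t) = -27·exp(-3·t/2)/8, nous substituons t = 2*log(3)/3 pour obtenir j = -9/8.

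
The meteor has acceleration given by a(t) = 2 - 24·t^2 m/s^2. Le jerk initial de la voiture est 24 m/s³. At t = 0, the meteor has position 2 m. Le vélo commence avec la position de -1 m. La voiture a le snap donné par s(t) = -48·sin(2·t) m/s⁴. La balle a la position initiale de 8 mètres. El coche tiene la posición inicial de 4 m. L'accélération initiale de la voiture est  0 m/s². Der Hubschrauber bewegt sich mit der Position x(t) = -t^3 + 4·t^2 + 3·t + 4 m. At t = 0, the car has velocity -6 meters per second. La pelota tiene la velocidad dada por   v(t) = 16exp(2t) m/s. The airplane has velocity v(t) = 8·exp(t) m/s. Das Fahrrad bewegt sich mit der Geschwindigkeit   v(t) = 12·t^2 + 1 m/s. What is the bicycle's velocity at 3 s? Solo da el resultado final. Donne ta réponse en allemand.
v(3) = 109.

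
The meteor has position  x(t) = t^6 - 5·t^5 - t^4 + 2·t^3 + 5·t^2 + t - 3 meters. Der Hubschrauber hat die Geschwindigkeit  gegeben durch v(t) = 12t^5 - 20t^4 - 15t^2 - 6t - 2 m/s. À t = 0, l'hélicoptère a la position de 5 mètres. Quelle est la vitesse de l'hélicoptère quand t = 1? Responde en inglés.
From the given velocity equation v(t) = 12·t^5 - 20·t^4 - 15·t^2 - 6·t - 2, we substitute t = 1 to get v = -31.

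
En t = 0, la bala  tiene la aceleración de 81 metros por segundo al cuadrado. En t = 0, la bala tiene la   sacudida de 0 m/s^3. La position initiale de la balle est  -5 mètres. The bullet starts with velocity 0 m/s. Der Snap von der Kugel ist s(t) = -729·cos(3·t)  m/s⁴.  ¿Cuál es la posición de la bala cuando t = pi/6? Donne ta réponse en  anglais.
To find the answer, we compute 4 antiderivatives of s(t) = -729·cos(3·t). Taking ∫s(t)dt and applying j(0) = 0, we find j(t) = -243·sin(3·t). Taking ∫j(t)dt and applying a(0) = 81, we find a(t) = 81·cos(3·t). The integral of acceleration, with v(0) = 0, gives velocity: v(t) = 27·sin(3·t). The integral of velocity is position. Using x(0) = -5, we get x(t) = 4 - 9·cos(3·t). Using x(t) = 4 - 9·cos(3·t) and substituting t = pi/6, we find x = 4.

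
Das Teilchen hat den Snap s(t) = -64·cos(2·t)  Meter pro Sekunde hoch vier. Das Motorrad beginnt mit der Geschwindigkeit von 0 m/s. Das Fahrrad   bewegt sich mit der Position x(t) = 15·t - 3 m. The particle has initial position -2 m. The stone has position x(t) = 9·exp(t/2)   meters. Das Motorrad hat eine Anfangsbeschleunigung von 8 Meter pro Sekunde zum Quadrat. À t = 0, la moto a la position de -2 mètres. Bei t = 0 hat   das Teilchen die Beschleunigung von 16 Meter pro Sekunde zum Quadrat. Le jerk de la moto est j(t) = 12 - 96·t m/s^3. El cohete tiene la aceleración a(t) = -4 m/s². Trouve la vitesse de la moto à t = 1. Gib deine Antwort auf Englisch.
To solve this, we need to take 2 antiderivatives of our jerk equation j(t) = 12 - 96·t. The antiderivative of jerk, with a(0) = 8, gives acceleration: a(t) = -48·t^2 + 12·t + 8. Taking ∫a(t)dt and applying v(0) = 0, we find v(t) = 2·t·(-8·t^2 + 3·t + 4). Using v(t) = 2·t·(-8·t^2 + 3·t + 4) and substituting t = 1, we find v = -2.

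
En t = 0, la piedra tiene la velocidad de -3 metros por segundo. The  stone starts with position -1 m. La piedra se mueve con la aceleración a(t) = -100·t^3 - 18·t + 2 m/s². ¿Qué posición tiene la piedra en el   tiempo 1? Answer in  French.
Pour résoudre ceci, nous devons prendre 2 primitives de notre équation de l'accélération a(t) = -100·t^3 - 18·t + 2. L'intégrale de l'accélération, avec v(0) = -3, donne la vitesse: v(t) = -25·t^4 - 9·t^2 + 2·t - 3. L'intégrale de la vitesse est la position. En utilisant x(0) = -1, nous obtenons x(t) = -5·t^5 - 3·t^3 + t^2 - 3·t - 1. En utilisant x(t) = -5·t^5 - 3·t^3 + t^2 - 3·t - 1 et en substituant t = 1, nous trouvons x = -11.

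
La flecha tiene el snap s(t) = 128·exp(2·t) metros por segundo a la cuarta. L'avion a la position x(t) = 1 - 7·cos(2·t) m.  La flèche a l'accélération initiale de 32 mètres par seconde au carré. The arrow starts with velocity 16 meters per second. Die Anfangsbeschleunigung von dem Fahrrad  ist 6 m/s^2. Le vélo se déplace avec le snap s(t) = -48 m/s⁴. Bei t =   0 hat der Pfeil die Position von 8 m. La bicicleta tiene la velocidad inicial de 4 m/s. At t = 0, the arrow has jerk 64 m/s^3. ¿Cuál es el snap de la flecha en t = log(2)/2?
De la ecuación del snap s(t) = 128·exp(2·t), sustituimos t = log(2)/2 para obtener s = 256.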